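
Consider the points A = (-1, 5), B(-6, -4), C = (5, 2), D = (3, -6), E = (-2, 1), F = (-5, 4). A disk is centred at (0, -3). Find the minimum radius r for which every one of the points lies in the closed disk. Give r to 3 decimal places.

8.602

The required radius is the distance from (0, -3) to the farthest point.
Squared distances: 65, 37, 50, 18, 20, 74.
Maximum is 74, attained at F.
r = √74 ≈ 8.602.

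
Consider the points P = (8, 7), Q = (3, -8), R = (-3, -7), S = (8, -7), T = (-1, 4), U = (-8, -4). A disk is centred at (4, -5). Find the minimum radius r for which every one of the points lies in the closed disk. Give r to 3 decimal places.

The required radius is the distance from (4, -5) to the farthest point.
Squared distances: 160, 10, 53, 20, 106, 145.
Maximum is 160, attained at P.
r = √160 ≈ 12.649.

12.649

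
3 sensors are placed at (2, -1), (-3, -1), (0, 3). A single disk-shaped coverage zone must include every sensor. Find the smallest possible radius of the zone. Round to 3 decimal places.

2.795

Call the three points A, B, C in the order given.
Side lengths²: AB² = 25, AC² = 20, BC² = 25.
Since BC² = 25 < 25 + 20 = 45, the triangle is acute, so the smallest enclosing circle is the circumcircle.
Circumcentre = (-0.5, 0.25), r² = 7.8125.
r = √(7.8125) ≈ 2.795.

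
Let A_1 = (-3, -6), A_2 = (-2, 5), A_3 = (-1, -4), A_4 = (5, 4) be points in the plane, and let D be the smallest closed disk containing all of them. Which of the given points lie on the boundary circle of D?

By Welzl's lemma the MEC is supported by two points (diametrically opposite) or three points (on a circumcircle).
The minimum enclosing circle is determined by three boundary points: A_1, A_2, A_4.
Their circumcentre is (29/39, -31/39) with r² = 62525/1521.
The farthest remaining point A_3 is at distance² 20249/1521 ≤ 62525/1521.
The points at distance exactly r from the centre are A_1, A_2, A_4 — 3 points.

A_1, A_2, A_4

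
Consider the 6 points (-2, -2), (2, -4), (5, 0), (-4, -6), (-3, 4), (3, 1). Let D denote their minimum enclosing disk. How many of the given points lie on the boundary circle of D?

3

A smallest enclosing disk is always determined by at most three of the input points on its boundary.
The minimum enclosing circle is determined by three boundary points: (5, 0), (-4, -6), (-3, 4).
Their circumcentre is (-9/14, -9/7) with r² = 6565/196.
The farthest remaining point (3, 1) is at distance² 3625/196 ≤ 6565/196.
The points at distance exactly r from the centre are (5, 0), (-4, -6), (-3, 4) — 3 points.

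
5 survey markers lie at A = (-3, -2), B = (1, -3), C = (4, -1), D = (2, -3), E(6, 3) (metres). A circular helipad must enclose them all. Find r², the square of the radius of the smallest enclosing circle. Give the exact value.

26.5

The minimum enclosing circle of a finite set is fixed by two of the points (as a diameter) or three (as a circumcircle).
The farthest pair is A–E with squared distance 106. The circle on this segment as diameter has centre (1.5, 0.5) and r² = 106/4 = 26.5.
Check B: distance² to centre = 12.5 ≤ 26.5, so it lies inside.
All remaining points lie in this disk, and no smaller disk contains both endpoints, so this is the minimum enclosing circle.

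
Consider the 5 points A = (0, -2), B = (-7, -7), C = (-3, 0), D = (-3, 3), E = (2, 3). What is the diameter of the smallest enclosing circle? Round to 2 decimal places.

13.45

By Welzl's lemma the MEC is supported by two points (diametrically opposite) or three points (on a circumcircle).
The farthest pair is B–E with squared distance 181. The circle on this segment as diameter has centre (-2.5, -2) and r² = 181/4 = 45.25.
Check A: distance² to centre = 6.25 ≤ 45.25, so it lies inside.
All remaining points lie in this disk, and no smaller disk contains both endpoints, so this is the minimum enclosing circle.
Diameter = 2r = 2√(45.25) ≈ 13.45.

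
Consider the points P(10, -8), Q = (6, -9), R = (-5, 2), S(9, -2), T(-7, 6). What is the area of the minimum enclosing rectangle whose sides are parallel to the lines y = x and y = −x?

155

In coordinates u = x + y, v = x − y the rectangle is axis-aligned; the map (x,y)→(u,v) scales areas by 2.
u-values: 2, -3, -3, 7, -1; range = 7 − (-3) = 10.
v-values: 18, 15, -7, 11, -13; range = 18 − (-13) = 31.
Area = (10 × 31) / 2 = 155.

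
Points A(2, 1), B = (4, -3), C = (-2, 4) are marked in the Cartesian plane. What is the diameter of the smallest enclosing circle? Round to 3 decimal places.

9.220

Side lengths²: AB² = 20, AC² = 25, BC² = 85.
Since BC² = 85 ≥ 25 + 20 = 45, the angle opposite BC is not acute, so the smallest enclosing circle has BC as diameter.
Centre = midpoint of BC = (1, 0.5), r² = 85/4 = 21.25.
Diameter = 2r = 2√(21.25) ≈ 9.220.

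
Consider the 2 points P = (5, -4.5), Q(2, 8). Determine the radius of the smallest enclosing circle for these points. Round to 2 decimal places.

6.43

The smallest circle enclosing two points has them as diameter endpoints.
Centre = midpoint = (3.5, 1.75); r² = |PQ|²/4 = 165.25/4 = 41.3125.
r = √(41.3125) ≈ 6.43.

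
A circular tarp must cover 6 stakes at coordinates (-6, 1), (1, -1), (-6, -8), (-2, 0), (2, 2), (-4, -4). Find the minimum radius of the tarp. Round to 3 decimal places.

6.403

The farthest pair is (-6, -8)–(2, 2) with squared distance 164. The circle on this segment as diameter has centre (-2, -3) and r² = 164/4 = 41.
Check (-6, 1): distance² to centre = 32 ≤ 41, so it lies inside.
All remaining points lie in this disk, and no smaller disk contains both endpoints, so this is the minimum enclosing circle.
r = √41 ≈ 6.403.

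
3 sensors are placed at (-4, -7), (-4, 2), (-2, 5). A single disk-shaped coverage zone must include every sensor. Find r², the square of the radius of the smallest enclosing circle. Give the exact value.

Call the three points A, B, C in the order given.
Side lengths²: AB² = 81, AC² = 148, BC² = 13.
Since AC² = 148 ≥ 81 + 13 = 94, the angle opposite AC is not acute, so the smallest enclosing circle has AC as diameter.
Centre = midpoint of AC = (-3, -1), r² = 148/4 = 37.

37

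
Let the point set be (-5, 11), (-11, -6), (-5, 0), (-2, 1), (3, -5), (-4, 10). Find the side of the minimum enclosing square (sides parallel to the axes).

The bounding box has width 14 and height 17.
An axis-aligned square enclosing the set must have side ≥ max(width, height).
So the minimum side is max(14, 17) = 17.

17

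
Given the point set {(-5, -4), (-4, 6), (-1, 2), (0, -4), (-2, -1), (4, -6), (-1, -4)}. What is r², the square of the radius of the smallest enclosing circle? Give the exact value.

The farthest pair is (-4, 6)–(4, -6) with squared distance 208. The circle on this segment as diameter has centre (0, 0) and r² = 208/4 = 52.
Check (-5, -4): distance² to centre = 41 ≤ 52, so it lies inside.
All remaining points lie in this disk, and no smaller disk contains both endpoints, so this is the minimum enclosing circle.

52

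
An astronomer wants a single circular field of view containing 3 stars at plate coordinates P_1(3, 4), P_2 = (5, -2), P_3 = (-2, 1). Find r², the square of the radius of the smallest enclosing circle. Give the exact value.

2465/162

Side lengths²: P_1P_2² = 40, P_1P_3² = 34, P_2P_3² = 58.
Since P_2P_3² = 58 < 40 + 34 = 74, the triangle is acute, so the smallest enclosing circle is the circumcircle.
Circumcentre = (11/6, 5/18), r² = 2465/162.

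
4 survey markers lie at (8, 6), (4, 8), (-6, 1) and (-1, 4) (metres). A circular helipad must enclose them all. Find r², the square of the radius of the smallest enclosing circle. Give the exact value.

55.25

The farthest pair is (8, 6)–(-6, 1) with squared distance 221. The circle on this segment as diameter has centre (1, 3.5) and r² = 221/4 = 55.25.
Check (4, 8): distance² to centre = 29.25 ≤ 55.25, so it lies inside.
All remaining points lie in this disk, and no smaller disk contains both endpoints, so this is the minimum enclosing circle.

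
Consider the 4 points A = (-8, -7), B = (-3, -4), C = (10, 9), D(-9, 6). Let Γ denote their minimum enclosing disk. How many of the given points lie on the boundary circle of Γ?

The farthest pair is A–C with squared distance 580. The circle on this segment as diameter has centre (1, 1) and r² = 580/4 = 145.
Check B: distance² to centre = 41 ≤ 145, so it lies inside.
All remaining points lie in this disk, and no smaller disk contains both endpoints, so this is the minimum enclosing circle.
The points at distance exactly r from the centre are A, C — 2 points.

2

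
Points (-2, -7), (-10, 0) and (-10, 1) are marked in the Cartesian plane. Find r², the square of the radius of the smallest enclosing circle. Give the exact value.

32

Call the three points A, B, C in the order given.
Side lengths²: AB² = 113, AC² = 128, BC² = 1.
Since AC² = 128 ≥ 113 + 1 = 114, the angle opposite AC is not acute, so the smallest enclosing circle has AC as diameter.
Centre = midpoint of AC = (-6, -3), r² = 128/4 = 32.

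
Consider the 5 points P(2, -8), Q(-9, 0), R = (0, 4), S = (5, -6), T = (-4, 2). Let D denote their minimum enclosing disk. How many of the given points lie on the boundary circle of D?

2

The minimum enclosing circle of a finite set is fixed by two of the points (as a diameter) or three (as a circumcircle).
The farthest pair is Q–S with squared distance 232. The circle on this segment as diameter has centre (-2, -3) and r² = 232/4 = 58.
Check P: distance² to centre = 41 ≤ 58, so it lies inside.
All remaining points lie in this disk, and no smaller disk contains both endpoints, so this is the minimum enclosing circle.
The points at distance exactly r from the centre are Q, S — 2 points.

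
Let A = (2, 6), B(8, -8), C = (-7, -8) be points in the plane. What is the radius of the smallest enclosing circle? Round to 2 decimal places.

Side lengths²: AB² = 232, AC² = 277, BC² = 225.
Since AC² = 277 < 232 + 225 = 457, the triangle is acute, so the smallest enclosing circle is the circumcircle.
Circumcentre = (0.5, -41/14), r² = 8033/98.
r = √(8033/98) ≈ 9.05.

9.05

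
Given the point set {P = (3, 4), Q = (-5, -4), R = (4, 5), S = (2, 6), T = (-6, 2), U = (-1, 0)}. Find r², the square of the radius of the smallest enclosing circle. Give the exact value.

40.5

A smallest enclosing disk is always determined by at most three of the input points on its boundary.
The farthest pair is Q–R with squared distance 162. The circle on this segment as diameter has centre (-0.5, 0.5) and r² = 162/4 = 40.5.
Check P: distance² to centre = 24.5 ≤ 40.5, so it lies inside.
All remaining points lie in this disk, and no smaller disk contains both endpoints, so this is the minimum enclosing circle.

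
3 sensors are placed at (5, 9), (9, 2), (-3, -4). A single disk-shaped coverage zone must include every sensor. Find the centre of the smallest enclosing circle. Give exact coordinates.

Call the three points A, B, C in the order given.
Side lengths²: AB² = 65, AC² = 233, BC² = 180.
Since AC² = 233 < 180 + 65 = 245, the triangle is acute, so the smallest enclosing circle is the circumcircle.
Circumcentre = (49/36, 41/18), r² = 75725/1296.
Centre = (49/36, 41/18).

(49/36, 41/18)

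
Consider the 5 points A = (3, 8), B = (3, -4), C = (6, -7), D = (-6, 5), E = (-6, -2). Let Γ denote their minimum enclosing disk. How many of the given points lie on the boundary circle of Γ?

3

A smallest enclosing disk is always determined by at most three of the input points on its boundary.
The minimum enclosing circle is determined by three boundary points: A, C, D.
Their circumcentre is (0.75, -0.25) with r² = 73.125.
The farthest remaining point E is at distance² 48.625 ≤ 73.125.
The points at distance exactly r from the centre are A, C, D — 3 points.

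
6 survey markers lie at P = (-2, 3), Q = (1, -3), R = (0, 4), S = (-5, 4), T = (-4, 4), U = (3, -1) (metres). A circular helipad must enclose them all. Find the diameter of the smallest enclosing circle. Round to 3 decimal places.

By Welzl's lemma the MEC is supported by two points (diametrically opposite) or three points (on a circumcircle).
The minimum enclosing circle is determined by three boundary points: Q, S, U.
Their circumcentre is (-31/26, 31/26) with r² = 7565/338.
The farthest remaining point T is at distance² 5329/338 ≤ 7565/338.
Diameter = 2r = 2√(7565/338) ≈ 9.462.

9.462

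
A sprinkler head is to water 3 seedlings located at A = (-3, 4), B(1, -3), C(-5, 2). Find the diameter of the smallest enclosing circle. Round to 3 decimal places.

8.096

Side lengths²: AB² = 65, AC² = 8, BC² = 61.
Since AB² = 65 < 61 + 8 = 69, the triangle is acute, so the smallest enclosing circle is the circumcircle.
Circumcentre = (-29/22, 7/22), r² = 3965/242.
Diameter = 2r = 2√(3965/242) ≈ 8.096.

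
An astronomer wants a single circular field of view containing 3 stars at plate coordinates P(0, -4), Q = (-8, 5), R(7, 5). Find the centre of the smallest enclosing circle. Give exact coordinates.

(-0.5, 65/18)

Side lengths²: PQ² = 145, PR² = 130, QR² = 225.
Since QR² = 225 < 145 + 130 = 275, the triangle is acute, so the smallest enclosing circle is the circumcircle.
Circumcentre = (-0.5, 65/18), r² = 9425/162.
Centre = (-0.5, 65/18).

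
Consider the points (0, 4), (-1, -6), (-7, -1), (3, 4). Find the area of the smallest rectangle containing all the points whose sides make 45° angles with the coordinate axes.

82.5

In coordinates u = x + y, v = x − y the rectangle is axis-aligned; the map (x,y)→(u,v) scales areas by 2.
u-values: 4, -7, -8, 7; range = 7 − (-8) = 15.
v-values: -4, 5, -6, -1; range = 5 − (-6) = 11.
Area = (15 × 11) / 2 = 82.5.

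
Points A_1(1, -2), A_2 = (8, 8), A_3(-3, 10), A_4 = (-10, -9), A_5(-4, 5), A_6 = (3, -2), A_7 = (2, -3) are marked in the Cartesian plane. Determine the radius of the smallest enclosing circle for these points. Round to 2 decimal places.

The minimum enclosing circle of a finite set is fixed by two of the points (as a diameter) or three (as a circumcircle).
The farthest pair is A_2–A_4 with squared distance 613. The circle on this segment as diameter has centre (-1, -0.5) and r² = 613/4 = 153.25.
Check A_1: distance² to centre = 6.25 ≤ 153.25, so it lies inside.
All remaining points lie in this disk, and no smaller disk contains both endpoints, so this is the minimum enclosing circle.
r = √(153.25) ≈ 12.38.

12.38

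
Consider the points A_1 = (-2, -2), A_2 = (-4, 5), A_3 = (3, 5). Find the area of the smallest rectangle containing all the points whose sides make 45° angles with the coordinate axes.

In coordinates u = x + y, v = x − y the rectangle is axis-aligned; the map (x,y)→(u,v) scales areas by 2.
u-values: -4, 1, 8; range = 8 − (-4) = 12.
v-values: 0, -9, -2; range = 0 − (-9) = 9.
Area = (12 × 9) / 2 = 54.

54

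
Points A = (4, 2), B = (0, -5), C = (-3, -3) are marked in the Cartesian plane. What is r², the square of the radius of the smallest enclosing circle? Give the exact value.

Side lengths²: AB² = 65, AC² = 74, BC² = 13.
Since AC² = 74 < 65 + 13 = 78, the triangle is acute, so the smallest enclosing circle is the circumcircle.
Circumcentre = (39/58, -43/58), r² = 31265/1682.

31265/1682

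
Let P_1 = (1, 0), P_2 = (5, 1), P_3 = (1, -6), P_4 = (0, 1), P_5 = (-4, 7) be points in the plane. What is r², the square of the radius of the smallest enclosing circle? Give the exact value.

A smallest enclosing disk is always determined by at most three of the input points on its boundary.
The farthest pair is P_3–P_5 with squared distance 194. The circle on this segment as diameter has centre (-1.5, 0.5) and r² = 194/4 = 48.5.
Check P_1: distance² to centre = 6.5 ≤ 48.5, so it lies inside.
All remaining points lie in this disk, and no smaller disk contains both endpoints, so this is the minimum enclosing circle.

48.5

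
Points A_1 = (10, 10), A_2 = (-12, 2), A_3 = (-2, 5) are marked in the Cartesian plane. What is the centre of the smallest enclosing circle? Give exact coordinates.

(-1, 6)

Side lengths²: A_1A_2² = 548, A_1A_3² = 169, A_2A_3² = 109.
Since A_1A_2² = 548 ≥ 169 + 109 = 278, the angle opposite A_1A_2 is not acute, so the smallest enclosing circle has A_1A_2 as diameter.
Centre = midpoint of A_1A_2 = (-1, 6), r² = 548/4 = 137.
Centre = (-1, 6).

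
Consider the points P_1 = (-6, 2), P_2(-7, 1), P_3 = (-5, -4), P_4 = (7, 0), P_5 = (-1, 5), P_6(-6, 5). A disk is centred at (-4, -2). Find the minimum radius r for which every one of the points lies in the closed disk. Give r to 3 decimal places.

The required radius is the distance from (-4, -2) to the farthest point.
Squared distances: 20, 18, 5, 125, 58, 53.
Maximum is 125, attained at P_4.
r = √125 ≈ 11.180.

11.180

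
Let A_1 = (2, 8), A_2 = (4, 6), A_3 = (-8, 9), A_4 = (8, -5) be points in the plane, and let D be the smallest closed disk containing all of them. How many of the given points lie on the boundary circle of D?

2

A smallest enclosing disk is always determined by at most three of the input points on its boundary.
The farthest pair is A_3–A_4 with squared distance 452. The circle on this segment as diameter has centre (0, 2) and r² = 452/4 = 113.
Check A_1: distance² to centre = 40 ≤ 113, so it lies inside.
All remaining points lie in this disk, and no smaller disk contains both endpoints, so this is the minimum enclosing circle.
The points at distance exactly r from the centre are A_3, A_4 — 2 points.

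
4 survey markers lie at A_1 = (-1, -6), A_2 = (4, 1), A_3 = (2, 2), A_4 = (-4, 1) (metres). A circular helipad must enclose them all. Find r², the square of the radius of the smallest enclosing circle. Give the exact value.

The minimum enclosing circle of a finite set is fixed by two of the points (as a diameter) or three (as a circumcircle).
The minimum enclosing circle is determined by three boundary points: A_1, A_2, A_4.
Their circumcentre is (0, -10/7) with r² = 1073/49.
The farthest remaining point A_3 is at distance² 772/49 ≤ 1073/49.

1073/49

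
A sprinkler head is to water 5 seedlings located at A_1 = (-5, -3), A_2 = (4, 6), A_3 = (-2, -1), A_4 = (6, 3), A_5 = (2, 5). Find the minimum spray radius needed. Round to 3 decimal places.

The minimum enclosing circle of a finite set is fixed by two of the points (as a diameter) or three (as a circumcircle).
The minimum enclosing circle is determined by three boundary points: A_1, A_2, A_4.
Their circumcentre is (-0.1, 1.1) with r² = 40.82.
The farthest remaining point A_5 is at distance² 19.62 ≤ 40.82.
r = √(40.82) ≈ 6.389.

6.389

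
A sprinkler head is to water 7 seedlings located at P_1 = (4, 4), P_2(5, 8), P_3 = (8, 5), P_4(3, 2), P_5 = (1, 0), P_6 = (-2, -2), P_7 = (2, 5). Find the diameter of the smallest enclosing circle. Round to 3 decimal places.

A smallest enclosing disk is always determined by at most three of the input points on its boundary.
The minimum enclosing circle is determined by three boundary points: P_2, P_3, P_6.
Their circumcentre is (81/34, 81/34) with r² = 22201/578.
The farthest remaining point P_5 is at distance² 4385/578 ≤ 22201/578.
Diameter = 2r = 2√(22201/578) ≈ 12.395.

12.395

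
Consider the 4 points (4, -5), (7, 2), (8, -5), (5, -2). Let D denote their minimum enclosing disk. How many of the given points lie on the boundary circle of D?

3

The minimum enclosing circle of a finite set is fixed by two of the points (as a diameter) or three (as a circumcircle).
The minimum enclosing circle is determined by three boundary points: (4, -5), (7, 2), (8, -5).
Their circumcentre is (6, -12/7) with r² = 725/49.
The farthest remaining point (5, -2) is at distance² 53/49 ≤ 725/49.
The points at distance exactly r from the centre are (4, -5), (7, 2), (8, -5) — 3 points.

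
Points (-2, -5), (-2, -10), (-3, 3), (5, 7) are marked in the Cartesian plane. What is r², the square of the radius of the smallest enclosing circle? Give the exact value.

84.5

The minimum enclosing circle of a finite set is fixed by two of the points (as a diameter) or three (as a circumcircle).
The farthest pair is (-2, -10)–(5, 7) with squared distance 338. The circle on this segment as diameter has centre (1.5, -1.5) and r² = 338/4 = 84.5.
Check (-2, -5): distance² to centre = 24.5 ≤ 84.5, so it lies inside.
All remaining points lie in this disk, and no smaller disk contains both endpoints, so this is the minimum enclosing circle.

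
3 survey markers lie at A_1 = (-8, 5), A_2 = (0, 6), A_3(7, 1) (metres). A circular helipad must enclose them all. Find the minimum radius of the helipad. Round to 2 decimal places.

7.76

Side lengths²: A_1A_2² = 65, A_1A_3² = 241, A_2A_3² = 74.
Since A_1A_3² = 241 ≥ 74 + 65 = 139, the angle opposite A_1A_3 is not acute, so the smallest enclosing circle has A_1A_3 as diameter.
Centre = midpoint of A_1A_3 = (-0.5, 3), r² = 241/4 = 60.25.
r = √(60.25) ≈ 7.76.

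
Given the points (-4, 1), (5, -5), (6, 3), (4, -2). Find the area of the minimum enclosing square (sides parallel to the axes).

The bounding box has width 10 and height 8.
An axis-aligned square enclosing the set must have side ≥ max(width, height).
So the minimum side is max(10, 8) = 10.
Area = 10² = 100.

100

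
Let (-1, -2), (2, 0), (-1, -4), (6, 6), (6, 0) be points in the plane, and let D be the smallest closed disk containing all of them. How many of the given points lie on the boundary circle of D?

The minimum enclosing circle of a finite set is fixed by two of the points (as a diameter) or three (as a circumcircle).
The farthest pair is (-1, -4)–(6, 6) with squared distance 149. The circle on this segment as diameter has centre (2.5, 1) and r² = 149/4 = 37.25.
Check (-1, -2): distance² to centre = 21.25 ≤ 37.25, so it lies inside.
All remaining points lie in this disk, and no smaller disk contains both endpoints, so this is the minimum enclosing circle.
The points at distance exactly r from the centre are (-1, -4), (6, 6) — 2 points.

2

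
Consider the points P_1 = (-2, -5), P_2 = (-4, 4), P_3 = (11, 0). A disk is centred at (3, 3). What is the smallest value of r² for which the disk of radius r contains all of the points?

89

The required radius is the distance from (3, 3) to the farthest point.
Squared distances: 89, 50, 73.
Maximum is 89, attained at P_1.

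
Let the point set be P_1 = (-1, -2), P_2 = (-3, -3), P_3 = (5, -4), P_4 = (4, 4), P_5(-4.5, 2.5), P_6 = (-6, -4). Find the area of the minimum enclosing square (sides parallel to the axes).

The bounding box has width 11 and height 8.
An axis-aligned square enclosing the set must have side ≥ max(width, height).
So the minimum side is max(11, 8) = 11.
Area = 11² = 121.

121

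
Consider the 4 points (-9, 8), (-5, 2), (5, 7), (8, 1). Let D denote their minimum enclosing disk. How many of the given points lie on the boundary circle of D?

The minimum enclosing circle of a finite set is fixed by two of the points (as a diameter) or three (as a circumcircle).
The farthest pair is (-9, 8)–(8, 1) with squared distance 338. The circle on this segment as diameter has centre (-0.5, 4.5) and r² = 338/4 = 84.5.
Check (-5, 2): distance² to centre = 26.5 ≤ 84.5, so it lies inside.
All remaining points lie in this disk, and no smaller disk contains both endpoints, so this is the minimum enclosing circle.
The points at distance exactly r from the centre are (-9, 8), (8, 1) — 2 points.

2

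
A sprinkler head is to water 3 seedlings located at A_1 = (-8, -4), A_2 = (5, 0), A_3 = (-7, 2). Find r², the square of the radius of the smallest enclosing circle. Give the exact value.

Side lengths²: A_1A_2² = 185, A_1A_3² = 37, A_2A_3² = 148.
Since A_1A_2² = 185 ≥ 148 + 37 = 185, the angle opposite A_1A_2 is not acute, so the smallest enclosing circle has A_1A_2 as diameter.
Centre = midpoint of A_1A_2 = (-1.5, -2), r² = 185/4 = 46.25.

46.25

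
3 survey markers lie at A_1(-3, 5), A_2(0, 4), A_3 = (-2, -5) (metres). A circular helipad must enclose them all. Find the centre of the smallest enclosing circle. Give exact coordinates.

Side lengths²: A_1A_2² = 10, A_1A_3² = 101, A_2A_3² = 85.
Since A_1A_3² = 101 ≥ 85 + 10 = 95, the angle opposite A_1A_3 is not acute, so the smallest enclosing circle has A_1A_3 as diameter.
Centre = midpoint of A_1A_3 = (-2.5, 0), r² = 101/4 = 25.25.
Centre = (-2.5, 0).

(-2.5, 0)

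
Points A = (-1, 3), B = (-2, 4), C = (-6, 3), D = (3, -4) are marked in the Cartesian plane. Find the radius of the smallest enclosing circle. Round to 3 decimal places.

5.701

The minimum enclosing circle of a finite set is fixed by two of the points (as a diameter) or three (as a circumcircle).
The farthest pair is C–D with squared distance 130. The circle on this segment as diameter has centre (-1.5, -0.5) and r² = 130/4 = 32.5.
Check A: distance² to centre = 12.5 ≤ 32.5, so it lies inside.
All remaining points lie in this disk, and no smaller disk contains both endpoints, so this is the minimum enclosing circle.
r = √(32.5) ≈ 5.701.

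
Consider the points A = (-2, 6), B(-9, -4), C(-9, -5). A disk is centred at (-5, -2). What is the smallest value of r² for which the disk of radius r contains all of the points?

The required radius is the distance from (-5, -2) to the farthest point.
Squared distances: 73, 20, 25.
Maximum is 73, attained at A.

73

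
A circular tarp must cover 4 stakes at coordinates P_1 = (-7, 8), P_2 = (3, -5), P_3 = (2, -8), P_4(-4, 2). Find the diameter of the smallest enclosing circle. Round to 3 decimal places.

The minimum enclosing circle of a finite set is fixed by two of the points (as a diameter) or three (as a circumcircle).
The farthest pair is P_1–P_3 with squared distance 337. The circle on this segment as diameter has centre (-2.5, 0) and r² = 337/4 = 84.25.
Check P_2: distance² to centre = 55.25 ≤ 84.25, so it lies inside.
All remaining points lie in this disk, and no smaller disk contains both endpoints, so this is the minimum enclosing circle.
Diameter = 2r = 2√(84.25) ≈ 18.358.

18.358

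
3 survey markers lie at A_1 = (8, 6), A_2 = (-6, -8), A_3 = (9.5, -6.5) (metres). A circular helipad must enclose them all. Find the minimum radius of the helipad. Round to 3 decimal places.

9.902

Side lengths²: A_1A_2² = 392, A_1A_3² = 158.5, A_2A_3² = 242.5.
Since A_1A_2² = 392 < 242.5 + 158.5 = 401, the triangle is acute, so the smallest enclosing circle is the circumcircle.
Circumcentre = (65/56, -65/56), r² = 153745/1568.
r = √(153745/1568) ≈ 9.902.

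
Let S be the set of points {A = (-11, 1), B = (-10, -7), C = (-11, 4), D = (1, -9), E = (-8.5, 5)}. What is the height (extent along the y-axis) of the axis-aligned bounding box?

14

max y = 5, min y = -9, so height = 14.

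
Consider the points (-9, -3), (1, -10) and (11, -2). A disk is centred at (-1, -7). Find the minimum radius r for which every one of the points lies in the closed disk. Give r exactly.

The required radius is the distance from (-1, -7) to the farthest point.
Squared distances: 80, 13, 169.
Maximum is 169, attained at (11, -2).
r = √169 = 13.

13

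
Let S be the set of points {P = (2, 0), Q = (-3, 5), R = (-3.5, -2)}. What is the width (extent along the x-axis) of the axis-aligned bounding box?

max x = 2, min x = -3.5, so width = 5.5.

5.5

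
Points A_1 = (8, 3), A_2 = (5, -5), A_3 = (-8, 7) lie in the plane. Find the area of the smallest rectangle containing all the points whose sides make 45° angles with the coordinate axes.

In coordinates u = x + y, v = x − y the rectangle is axis-aligned; the map (x,y)→(u,v) scales areas by 2.
u-values: 11, 0, -1; range = 11 − (-1) = 12.
v-values: 5, 10, -15; range = 10 − (-15) = 25.
Area = (12 × 25) / 2 = 150.

150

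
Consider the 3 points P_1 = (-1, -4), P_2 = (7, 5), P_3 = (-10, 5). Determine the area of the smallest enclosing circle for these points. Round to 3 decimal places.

227.765

Side lengths²: P_1P_2² = 145, P_1P_3² = 162, P_2P_3² = 289.
Since P_2P_3² = 289 < 162 + 145 = 307, the triangle is acute, so the smallest enclosing circle is the circumcircle.
Circumcentre = (-1.5, 4.5), r² = 72.5.
Area = π·r² = π·72.5 ≈ 227.765.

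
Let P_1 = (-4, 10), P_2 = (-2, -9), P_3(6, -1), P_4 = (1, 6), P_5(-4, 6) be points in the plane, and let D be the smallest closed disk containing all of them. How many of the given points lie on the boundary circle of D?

2

A smallest enclosing disk is always determined by at most three of the input points on its boundary.
The farthest pair is P_1–P_2 with squared distance 365. The circle on this segment as diameter has centre (-3, 0.5) and r² = 365/4 = 91.25.
Check P_3: distance² to centre = 83.25 ≤ 91.25, so it lies inside.
All remaining points lie in this disk, and no smaller disk contains both endpoints, so this is the minimum enclosing circle.
The points at distance exactly r from the centre are P_1, P_2 — 2 points.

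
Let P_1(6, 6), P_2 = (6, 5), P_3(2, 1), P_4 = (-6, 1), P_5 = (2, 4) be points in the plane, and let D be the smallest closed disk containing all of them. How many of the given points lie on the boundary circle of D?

2

By Welzl's lemma the MEC is supported by two points (diametrically opposite) or three points (on a circumcircle).
The farthest pair is P_1–P_4 with squared distance 169. The circle on this segment as diameter has centre (0, 3.5) and r² = 169/4 = 42.25.
Check P_2: distance² to centre = 38.25 ≤ 42.25, so it lies inside.
All remaining points lie in this disk, and no smaller disk contains both endpoints, so this is the minimum enclosing circle.
The points at distance exactly r from the centre are P_1, P_4 — 2 points.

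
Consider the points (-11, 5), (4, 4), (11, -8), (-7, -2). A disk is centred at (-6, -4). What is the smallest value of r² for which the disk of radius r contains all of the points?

The required radius is the distance from (-6, -4) to the farthest point.
Squared distances: 106, 164, 305, 5.
Maximum is 305, attained at (11, -8).

305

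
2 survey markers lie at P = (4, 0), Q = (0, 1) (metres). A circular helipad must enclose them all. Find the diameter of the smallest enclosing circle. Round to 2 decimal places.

4.12

The smallest circle enclosing two points has them as diameter endpoints.
Centre = midpoint = (2, 0.5); r² = |PQ|²/4 = 17/4 = 4.25.
Diameter = 2r = 2√(4.25) ≈ 4.12.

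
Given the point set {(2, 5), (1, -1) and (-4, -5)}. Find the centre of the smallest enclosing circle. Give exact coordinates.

Call the three points A, B, C in the order given.
Side lengths²: AB² = 37, AC² = 136, BC² = 41.
Since AC² = 136 ≥ 41 + 37 = 78, the angle opposite AC is not acute, so the smallest enclosing circle has AC as diameter.
Centre = midpoint of AC = (-1, 0), r² = 136/4 = 34.
Centre = (-1, 0).

(-1, 0)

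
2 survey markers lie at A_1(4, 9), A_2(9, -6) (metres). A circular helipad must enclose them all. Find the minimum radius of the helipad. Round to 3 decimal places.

7.906

The smallest circle enclosing two points has them as diameter endpoints.
Centre = midpoint = (6.5, 1.5); r² = |A_1A_2|²/4 = 250/4 = 62.5.
r = √(62.5) ≈ 7.906.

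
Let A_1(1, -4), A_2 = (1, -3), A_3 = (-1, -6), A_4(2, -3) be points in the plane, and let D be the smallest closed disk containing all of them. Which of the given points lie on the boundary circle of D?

A_3, A_4

By Welzl's lemma the MEC is supported by two points (diametrically opposite) or three points (on a circumcircle).
The farthest pair is A_3–A_4 with squared distance 18. The circle on this segment as diameter has centre (0.5, -4.5) and r² = 18/4 = 4.5.
Check A_1: distance² to centre = 0.5 ≤ 4.5, so it lies inside.
All remaining points lie in this disk, and no smaller disk contains both endpoints, so this is the minimum enclosing circle.
The points at distance exactly r from the centre are A_3, A_4 — 2 points.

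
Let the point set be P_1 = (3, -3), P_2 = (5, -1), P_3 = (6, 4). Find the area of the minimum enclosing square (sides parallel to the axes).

The bounding box has width 3 and height 7.
An axis-aligned square enclosing the set must have side ≥ max(width, height).
So the minimum side is max(3, 7) = 7.
Area = 7² = 49.

49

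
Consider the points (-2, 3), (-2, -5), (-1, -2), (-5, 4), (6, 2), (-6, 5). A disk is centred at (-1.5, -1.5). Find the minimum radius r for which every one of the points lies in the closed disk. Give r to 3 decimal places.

The required radius is the distance from (-1.5, -1.5) to the farthest point.
Squared distances: 20.5, 12.5, 0.5, 42.5, 68.5, 62.5.
Maximum is 68.5, attained at (6, 2).
r = √(68.5) ≈ 8.276.

8.276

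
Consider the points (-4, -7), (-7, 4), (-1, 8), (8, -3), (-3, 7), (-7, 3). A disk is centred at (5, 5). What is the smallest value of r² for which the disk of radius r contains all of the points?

225

The required radius is the distance from (5, 5) to the farthest point.
Squared distances: 225, 145, 45, 73, 68, 148.
Maximum is 225, attained at (-4, -7).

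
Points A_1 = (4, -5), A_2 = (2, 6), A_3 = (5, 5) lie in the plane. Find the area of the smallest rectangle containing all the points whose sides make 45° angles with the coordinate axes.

71.5

In coordinates u = x + y, v = x − y the rectangle is axis-aligned; the map (x,y)→(u,v) scales areas by 2.
u-values: -1, 8, 10; range = 10 − (-1) = 11.
v-values: 9, -4, 0; range = 9 − (-4) = 13.
Area = (11 × 13) / 2 = 71.5.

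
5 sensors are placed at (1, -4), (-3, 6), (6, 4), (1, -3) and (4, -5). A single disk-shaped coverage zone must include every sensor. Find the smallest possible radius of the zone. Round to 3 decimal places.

The farthest pair is (-3, 6)–(4, -5) with squared distance 170. The circle on this segment as diameter has centre (0.5, 0.5) and r² = 170/4 = 42.5.
Check (1, -4): distance² to centre = 20.5 ≤ 42.5, so it lies inside.
All remaining points lie in this disk, and no smaller disk contains both endpoints, so this is the minimum enclosing circle.
r = √(42.5) ≈ 6.519.

6.519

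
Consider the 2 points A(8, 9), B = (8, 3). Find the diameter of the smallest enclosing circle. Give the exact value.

The smallest circle enclosing two points has them as diameter endpoints.
Centre = midpoint = (8, 6); r² = |AB|²/4 = 36/4 = 9.
Diameter = 2r = 2√9 = 6.

6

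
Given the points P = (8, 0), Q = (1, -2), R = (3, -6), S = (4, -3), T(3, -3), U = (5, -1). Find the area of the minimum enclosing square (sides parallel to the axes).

49

The bounding box has width 7 and height 6.
An axis-aligned square enclosing the set must have side ≥ max(width, height).
So the minimum side is max(7, 6) = 7.
Area = 7² = 49.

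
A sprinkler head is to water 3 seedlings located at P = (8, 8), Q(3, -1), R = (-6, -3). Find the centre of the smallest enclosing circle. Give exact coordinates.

(1, 2.5)

Side lengths²: PQ² = 106, PR² = 317, QR² = 85.
Since PR² = 317 ≥ 106 + 85 = 191, the angle opposite PR is not acute, so the smallest enclosing circle has PR as diameter.
Centre = midpoint of PR = (1, 2.5), r² = 317/4 = 79.25.
Centre = (1, 2.5).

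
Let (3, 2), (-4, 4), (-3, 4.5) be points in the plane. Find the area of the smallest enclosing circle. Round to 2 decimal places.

41.63

Call the three points A, B, C in the order given.
Side lengths²: AB² = 53, AC² = 42.25, BC² = 1.25.
Since AB² = 53 ≥ 42.25 + 1.25 = 43.5, the angle opposite AB is not acute, so the smallest enclosing circle has AB as diameter.
Centre = midpoint of AB = (-0.5, 3), r² = 53/4 = 13.25.
Area = π·r² = π·13.25 ≈ 41.63.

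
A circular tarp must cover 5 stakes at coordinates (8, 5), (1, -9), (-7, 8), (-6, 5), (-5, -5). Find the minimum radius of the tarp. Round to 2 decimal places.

9.74

The minimum enclosing circle is determined by three boundary points: (8, 5), (1, -9), (-7, 8).
Their circumcentre is (-15/22, 13/22) with r² = 22945/242.
The farthest remaining point (-5, -5) is at distance² 12077/242 ≤ 22945/242.
r = √(22945/242) ≈ 9.74.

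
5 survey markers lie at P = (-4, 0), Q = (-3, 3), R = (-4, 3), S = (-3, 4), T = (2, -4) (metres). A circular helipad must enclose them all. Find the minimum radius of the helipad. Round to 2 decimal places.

The farthest pair is S–T with squared distance 89. The circle on this segment as diameter has centre (-0.5, 0) and r² = 89/4 = 22.25.
Check P: distance² to centre = 12.25 ≤ 22.25, so it lies inside.
All remaining points lie in this disk, and no smaller disk contains both endpoints, so this is the minimum enclosing circle.
r = √(22.25) ≈ 4.72.

4.72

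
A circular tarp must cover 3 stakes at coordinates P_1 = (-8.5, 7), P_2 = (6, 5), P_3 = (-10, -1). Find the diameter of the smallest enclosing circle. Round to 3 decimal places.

Side lengths²: P_1P_2² = 214.25, P_1P_3² = 66.25, P_2P_3² = 292.
Since P_2P_3² = 292 ≥ 214.25 + 66.25 = 280.5, the angle opposite P_2P_3 is not acute, so the smallest enclosing circle has P_2P_3 as diameter.
Centre = midpoint of P_2P_3 = (-2, 2), r² = 292/4 = 73.
Diameter = 2r = 2√73 ≈ 17.088.

17.088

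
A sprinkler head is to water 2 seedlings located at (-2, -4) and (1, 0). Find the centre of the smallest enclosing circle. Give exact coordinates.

(-0.5, -2)

The smallest circle enclosing two points has them as diameter endpoints.
Centre = midpoint = (-0.5, -2); r² = |(-2, -4)−(1, 0)|²/4 = 25/4 = 6.25.
Centre = (-0.5, -2).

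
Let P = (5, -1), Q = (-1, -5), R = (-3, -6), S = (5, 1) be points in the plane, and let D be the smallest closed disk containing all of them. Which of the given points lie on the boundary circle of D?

The minimum enclosing circle of a finite set is fixed by two of the points (as a diameter) or three (as a circumcircle).
The farthest pair is R–S with squared distance 113. The circle on this segment as diameter has centre (1, -2.5) and r² = 113/4 = 28.25.
Check P: distance² to centre = 18.25 ≤ 28.25, so it lies inside.
All remaining points lie in this disk, and no smaller disk contains both endpoints, so this is the minimum enclosing circle.
The points at distance exactly r from the centre are R, S — 2 points.

R, S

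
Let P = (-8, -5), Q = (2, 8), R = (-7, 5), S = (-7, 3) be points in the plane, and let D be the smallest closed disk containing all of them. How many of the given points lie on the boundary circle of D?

The farthest pair is P–Q with squared distance 269. The circle on this segment as diameter has centre (-3, 1.5) and r² = 269/4 = 67.25.
Check R: distance² to centre = 28.25 ≤ 67.25, so it lies inside.
All remaining points lie in this disk, and no smaller disk contains both endpoints, so this is the minimum enclosing circle.
The points at distance exactly r from the centre are P, Q — 2 points.

2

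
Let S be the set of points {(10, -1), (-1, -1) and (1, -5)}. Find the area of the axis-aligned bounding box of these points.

x ranges over [-1, 10], width 11.
y ranges over [-5, -1], height 4.
Area = 11 × 4 = 44.

44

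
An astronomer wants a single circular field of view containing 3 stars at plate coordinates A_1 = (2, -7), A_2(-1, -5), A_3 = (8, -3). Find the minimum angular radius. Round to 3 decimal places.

4.610

Side lengths²: A_1A_2² = 13, A_1A_3² = 52, A_2A_3² = 85.
Since A_2A_3² = 85 ≥ 52 + 13 = 65, the angle opposite A_2A_3 is not acute, so the smallest enclosing circle has A_2A_3 as diameter.
Centre = midpoint of A_2A_3 = (3.5, -4), r² = 85/4 = 21.25.
r = √(21.25) ≈ 4.610.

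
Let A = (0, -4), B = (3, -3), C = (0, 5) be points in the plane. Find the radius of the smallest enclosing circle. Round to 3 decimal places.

Side lengths²: AB² = 10, AC² = 81, BC² = 73.
Since AC² = 81 < 73 + 10 = 83, the triangle is acute, so the smallest enclosing circle is the circumcircle.
Circumcentre = (1/6, 0.5), r² = 365/18.
r = √(365/18) ≈ 4.503.

4.503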